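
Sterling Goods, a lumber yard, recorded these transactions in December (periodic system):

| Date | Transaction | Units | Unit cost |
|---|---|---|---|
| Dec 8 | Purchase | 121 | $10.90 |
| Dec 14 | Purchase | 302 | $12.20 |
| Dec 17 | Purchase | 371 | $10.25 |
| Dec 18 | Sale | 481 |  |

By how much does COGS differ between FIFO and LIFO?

FIFO COGS: 121 @ $10.90 + 302 @ $12.20 + 58 @ $10.25 = $5,597.80
LIFO COGS: 371 @ $10.25 + 110 @ $12.20 = $5,144.75
Difference = |$5,597.80 − $5,144.75| = $453.05

$453.05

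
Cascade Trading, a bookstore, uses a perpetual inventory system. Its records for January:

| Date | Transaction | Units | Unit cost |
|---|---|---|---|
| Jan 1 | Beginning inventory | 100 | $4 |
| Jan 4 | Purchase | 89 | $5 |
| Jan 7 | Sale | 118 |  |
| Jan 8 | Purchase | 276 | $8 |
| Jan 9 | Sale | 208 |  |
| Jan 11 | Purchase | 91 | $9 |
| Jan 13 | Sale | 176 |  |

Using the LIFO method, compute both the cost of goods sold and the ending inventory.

COGS = $3,656; ending inventory = $216

Jan 7, 118 sold [LIFO — newest first]: 89 @ $5 + 29 @ $4 = $561
Jan 9, 208 sold [LIFO — newest first]: 208 @ $8 = $1,664
Jan 13, 176 sold [LIFO — newest first]: 91 @ $9 + 68 @ $8 + 17 @ $4 = $1,431
Total COGS = $561 + $1,664 + $1,431 = $3,656
Ending inventory: 54 @ $4 = $216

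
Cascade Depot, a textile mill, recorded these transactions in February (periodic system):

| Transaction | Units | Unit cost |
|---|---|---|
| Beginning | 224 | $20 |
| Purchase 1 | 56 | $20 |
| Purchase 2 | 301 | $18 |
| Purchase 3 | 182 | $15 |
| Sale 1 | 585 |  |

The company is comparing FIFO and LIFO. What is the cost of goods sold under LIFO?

COGS = $10,188

FIFO COGS: 224 @ $20 + 56 @ $20 + 301 @ $18 + 4 @ $15 = $11,078
LIFO COGS: 182 @ $15 + 301 @ $18 + 56 @ $20 + 46 @ $20 = $10,188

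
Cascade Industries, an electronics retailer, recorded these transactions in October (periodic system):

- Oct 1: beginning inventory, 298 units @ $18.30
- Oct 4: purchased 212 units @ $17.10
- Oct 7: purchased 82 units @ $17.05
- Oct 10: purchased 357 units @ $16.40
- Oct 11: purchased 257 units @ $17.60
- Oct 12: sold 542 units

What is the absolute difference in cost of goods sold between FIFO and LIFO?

FIFO COGS: 298 @ $18.30 + 212 @ $17.10 + 32 @ $17.05 = $9,624.20
LIFO COGS: 257 @ $17.60 + 285 @ $16.40 = $9,197.20
Difference = |$9,624.20 − $9,197.20| = $427.00

$427.00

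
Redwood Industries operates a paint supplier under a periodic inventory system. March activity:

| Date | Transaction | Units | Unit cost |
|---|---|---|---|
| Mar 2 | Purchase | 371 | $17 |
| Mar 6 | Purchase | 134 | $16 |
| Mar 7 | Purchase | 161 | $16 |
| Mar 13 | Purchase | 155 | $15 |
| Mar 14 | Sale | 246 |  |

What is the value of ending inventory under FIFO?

Ending inventory = $9,170

Mar 14, 246 sold [FIFO — oldest first]: 246 @ $17 = $4,182
Ending inventory: 125 @ $17 + 134 @ $16 + 161 @ $16 + 155 @ $15 = $9,170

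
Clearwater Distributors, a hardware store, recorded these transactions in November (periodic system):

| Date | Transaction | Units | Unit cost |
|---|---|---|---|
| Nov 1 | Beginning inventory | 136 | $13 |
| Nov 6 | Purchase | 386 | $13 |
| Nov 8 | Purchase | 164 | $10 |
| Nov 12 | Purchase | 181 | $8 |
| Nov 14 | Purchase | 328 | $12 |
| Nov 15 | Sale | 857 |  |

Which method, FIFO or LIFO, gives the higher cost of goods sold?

FIFO

FIFO COGS: 136 @ $13 + 386 @ $13 + 164 @ $10 + 171 @ $8 = $9,794
LIFO COGS: 328 @ $12 + 181 @ $8 + 164 @ $10 + 184 @ $13 = $9,416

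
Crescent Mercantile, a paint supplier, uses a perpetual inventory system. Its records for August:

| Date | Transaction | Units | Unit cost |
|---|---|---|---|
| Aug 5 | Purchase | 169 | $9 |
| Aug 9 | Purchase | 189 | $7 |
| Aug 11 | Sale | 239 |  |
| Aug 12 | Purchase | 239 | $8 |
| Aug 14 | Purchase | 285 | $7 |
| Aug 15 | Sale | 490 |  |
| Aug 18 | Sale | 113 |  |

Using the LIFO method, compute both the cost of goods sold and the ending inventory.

COGS = $6,391; ending inventory = $360

Aug 11, 239 sold [LIFO — newest first]: 189 @ $7 + 50 @ $9 = $1,773
Aug 15, 490 sold [LIFO — newest first]: 285 @ $7 + 205 @ $8 = $3,635
Aug 18, 113 sold [LIFO — newest first]: 34 @ $8 + 79 @ $9 = $983
Total COGS = $1,773 + $3,635 + $983 = $6,391
Ending inventory: 40 @ $9 = $360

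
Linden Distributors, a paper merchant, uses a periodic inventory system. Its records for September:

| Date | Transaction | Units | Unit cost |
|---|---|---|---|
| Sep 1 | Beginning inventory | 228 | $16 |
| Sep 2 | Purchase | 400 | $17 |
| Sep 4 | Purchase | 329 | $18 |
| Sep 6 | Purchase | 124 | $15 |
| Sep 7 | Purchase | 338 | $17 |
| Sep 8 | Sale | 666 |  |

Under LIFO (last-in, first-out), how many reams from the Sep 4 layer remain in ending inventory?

125

Sep 8, 666 sold [LIFO — newest first]: 338 @ $17 + 124 @ $15 + 204 @ $18 = $11,278
Ending inventory: 228 @ $16 + 400 @ $17 + 125 @ $18 = $12,698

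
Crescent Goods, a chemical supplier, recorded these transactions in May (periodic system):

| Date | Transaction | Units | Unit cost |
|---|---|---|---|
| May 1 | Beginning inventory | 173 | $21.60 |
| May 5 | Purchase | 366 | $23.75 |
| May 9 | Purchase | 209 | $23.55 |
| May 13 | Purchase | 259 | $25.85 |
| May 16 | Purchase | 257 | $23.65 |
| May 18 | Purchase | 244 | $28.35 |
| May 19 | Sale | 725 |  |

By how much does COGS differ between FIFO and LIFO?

FIFO COGS: 173 @ $21.60 + 366 @ $23.75 + 186 @ $23.55 = $16,809.60
LIFO COGS: 244 @ $28.35 + 257 @ $23.65 + 224 @ $25.85 = $18,785.85
Difference = |$16,809.60 − $18,785.85| = $1,976.25

$1,976.25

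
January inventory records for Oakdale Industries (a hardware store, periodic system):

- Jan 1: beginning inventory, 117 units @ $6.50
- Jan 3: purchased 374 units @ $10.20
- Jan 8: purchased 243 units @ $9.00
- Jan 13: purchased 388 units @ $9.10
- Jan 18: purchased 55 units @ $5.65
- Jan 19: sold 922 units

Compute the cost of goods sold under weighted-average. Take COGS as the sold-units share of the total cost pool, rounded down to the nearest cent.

Jan 19, sell 922: 922/1177 × $10,603.85 → $8,306.49
Ending inventory (cost pool remaining) = $2,297.36

COGS = $8,306.49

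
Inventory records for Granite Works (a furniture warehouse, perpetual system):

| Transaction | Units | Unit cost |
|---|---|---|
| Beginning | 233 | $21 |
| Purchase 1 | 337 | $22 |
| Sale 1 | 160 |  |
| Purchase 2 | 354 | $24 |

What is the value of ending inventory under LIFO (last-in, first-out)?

Sale 1 (160) [LIFO — newest first]: 160 @ $22 = $3,520
Ending inventory: 233 @ $21 + 177 @ $22 + 354 @ $24 = $17,283
Check: goods available $20,803 = COGS $3,520 + ending $17,283

Ending inventory = $17,283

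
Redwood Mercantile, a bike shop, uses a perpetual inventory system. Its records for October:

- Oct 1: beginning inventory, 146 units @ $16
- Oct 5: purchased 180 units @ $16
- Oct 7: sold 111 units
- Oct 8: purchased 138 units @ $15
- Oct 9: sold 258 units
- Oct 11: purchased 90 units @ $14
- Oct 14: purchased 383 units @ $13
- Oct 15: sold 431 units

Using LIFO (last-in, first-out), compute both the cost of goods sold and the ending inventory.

COGS = $11,417; ending inventory = $2,108

Oct 7, 111 sold [LIFO — newest first]: 111 @ $16 = $1,776
Oct 9, 258 sold [LIFO — newest first]: 138 @ $15 + 69 @ $16 + 51 @ $16 = $3,990
Oct 15, 431 sold [LIFO — newest first]: 383 @ $13 + 48 @ $14 = $5,651
Total COGS = $1,776 + $3,990 + $5,651 = $11,417
Ending inventory: 95 @ $16 + 42 @ $14 = $2,108
Check: goods available $13,525 = COGS $11,417 + ending $2,108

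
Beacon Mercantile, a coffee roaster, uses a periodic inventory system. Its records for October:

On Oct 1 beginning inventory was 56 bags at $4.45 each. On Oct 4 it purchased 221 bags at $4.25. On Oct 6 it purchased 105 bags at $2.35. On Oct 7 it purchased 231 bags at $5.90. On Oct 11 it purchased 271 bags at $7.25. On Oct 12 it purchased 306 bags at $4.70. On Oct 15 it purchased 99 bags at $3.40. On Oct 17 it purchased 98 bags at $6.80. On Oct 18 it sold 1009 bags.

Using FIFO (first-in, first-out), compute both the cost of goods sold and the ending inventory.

COGS = $5,350.35; ending inventory = $1,853.70

Oct 18, 1009 sold [FIFO — oldest first]: 56 @ $4.45 + 221 @ $4.25 + 105 @ $2.35 + 231 @ $5.90 + 271 @ $7.25 + 125 @ $4.70 = $5,350.35
Ending inventory: 181 @ $4.70 + 99 @ $3.40 + 98 @ $6.80 = $1,853.70
Check: goods available $7,204.05 = COGS $5,350.35 + ending $1,853.70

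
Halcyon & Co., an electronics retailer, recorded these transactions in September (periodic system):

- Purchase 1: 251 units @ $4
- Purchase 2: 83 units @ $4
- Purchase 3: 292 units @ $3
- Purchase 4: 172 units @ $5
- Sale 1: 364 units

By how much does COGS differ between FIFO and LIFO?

FIFO COGS: 251 @ $4 + 83 @ $4 + 30 @ $3 = $1,426
LIFO COGS: 172 @ $5 + 192 @ $3 = $1,436
Difference = |$1,426 − $1,436| = $10

$10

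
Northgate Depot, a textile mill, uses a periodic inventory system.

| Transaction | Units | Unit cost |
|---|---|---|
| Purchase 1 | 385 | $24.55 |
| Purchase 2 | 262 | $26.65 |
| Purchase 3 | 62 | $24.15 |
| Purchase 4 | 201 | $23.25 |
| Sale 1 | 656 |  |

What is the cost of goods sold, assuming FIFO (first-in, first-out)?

COGS = $16,651.40

Sale 1 (656) [FIFO — oldest first]: 385 @ $24.55 + 262 @ $26.65 + 9 @ $24.15 = $16,651.40
Ending inventory: 53 @ $24.15 + 201 @ $23.25 = $5,953.20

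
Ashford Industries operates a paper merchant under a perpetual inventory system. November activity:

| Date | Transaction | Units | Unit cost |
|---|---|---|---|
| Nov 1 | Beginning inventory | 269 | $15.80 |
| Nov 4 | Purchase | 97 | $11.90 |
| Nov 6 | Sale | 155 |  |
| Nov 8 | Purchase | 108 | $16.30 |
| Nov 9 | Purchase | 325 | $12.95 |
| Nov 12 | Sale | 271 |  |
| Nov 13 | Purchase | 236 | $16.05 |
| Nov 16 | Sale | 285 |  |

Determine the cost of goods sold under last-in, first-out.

Nov 6, 155 sold [LIFO — newest first]: 97 @ $11.90 + 58 @ $15.80 = $2,070.70
Nov 12, 271 sold [LIFO — newest first]: 271 @ $12.95 = $3,509.45
Nov 16, 285 sold [LIFO — newest first]: 236 @ $16.05 + 49 @ $12.95 = $4,422.35
Total COGS = $2,070.70 + $3,509.45 + $4,422.35 = $10,002.50
Ending inventory: 211 @ $15.80 + 108 @ $16.30 + 5 @ $12.95 = $5,158.95

COGS = $10,002.50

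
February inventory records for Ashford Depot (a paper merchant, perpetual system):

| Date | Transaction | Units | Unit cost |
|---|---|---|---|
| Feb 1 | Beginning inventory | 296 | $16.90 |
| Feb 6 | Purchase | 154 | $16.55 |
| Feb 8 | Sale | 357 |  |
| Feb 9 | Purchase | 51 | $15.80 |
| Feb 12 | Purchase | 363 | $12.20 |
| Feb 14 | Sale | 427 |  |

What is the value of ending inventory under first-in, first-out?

Ending inventory = $976.00

Feb 8, 357 sold [FIFO — oldest first]: 296 @ $16.90 + 61 @ $16.55 = $6,011.95
Feb 14, 427 sold [FIFO — oldest first]: 93 @ $16.55 + 51 @ $15.80 + 283 @ $12.20 = $5,797.55
Total COGS = $6,011.95 + $5,797.55 = $11,809.50
Ending inventory: 80 @ $12.20 = $976.00
Check: goods available $12,785.50 = COGS $11,809.50 + ending $976.00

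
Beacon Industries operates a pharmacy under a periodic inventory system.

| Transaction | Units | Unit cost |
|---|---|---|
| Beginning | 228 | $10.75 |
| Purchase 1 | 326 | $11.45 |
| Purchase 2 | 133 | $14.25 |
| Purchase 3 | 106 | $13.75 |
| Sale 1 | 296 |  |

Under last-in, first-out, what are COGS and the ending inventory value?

Sale 1 (296) [LIFO — newest first]: 106 @ $13.75 + 133 @ $14.25 + 57 @ $11.45 = $4,005.40
Ending inventory: 228 @ $10.75 + 269 @ $11.45 = $5,531.05
Check: goods available $9,536.45 = COGS $4,005.40 + ending $5,531.05

COGS = $4,005.40; ending inventory = $5,531.05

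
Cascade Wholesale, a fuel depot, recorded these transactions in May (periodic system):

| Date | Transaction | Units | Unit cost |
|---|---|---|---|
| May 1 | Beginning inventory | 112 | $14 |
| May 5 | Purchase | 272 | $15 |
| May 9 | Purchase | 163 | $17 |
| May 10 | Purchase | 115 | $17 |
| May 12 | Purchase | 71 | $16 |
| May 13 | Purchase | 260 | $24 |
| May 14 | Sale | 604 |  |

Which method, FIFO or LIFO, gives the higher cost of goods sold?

FIFO COGS: 112 @ $14 + 272 @ $15 + 163 @ $17 + 57 @ $17 = $9,388
LIFO COGS: 260 @ $24 + 71 @ $16 + 115 @ $17 + 158 @ $17 = $12,017

LIFO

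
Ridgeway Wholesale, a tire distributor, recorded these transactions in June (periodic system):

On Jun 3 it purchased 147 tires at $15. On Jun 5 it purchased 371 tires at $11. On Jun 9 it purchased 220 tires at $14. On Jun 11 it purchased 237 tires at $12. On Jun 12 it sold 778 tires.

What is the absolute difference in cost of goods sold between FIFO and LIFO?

FIFO COGS: 147 @ $15 + 371 @ $11 + 220 @ $14 + 40 @ $12 = $9,846
LIFO COGS: 237 @ $12 + 220 @ $14 + 321 @ $11 = $9,455
Difference = |$9,846 − $9,455| = $391

$391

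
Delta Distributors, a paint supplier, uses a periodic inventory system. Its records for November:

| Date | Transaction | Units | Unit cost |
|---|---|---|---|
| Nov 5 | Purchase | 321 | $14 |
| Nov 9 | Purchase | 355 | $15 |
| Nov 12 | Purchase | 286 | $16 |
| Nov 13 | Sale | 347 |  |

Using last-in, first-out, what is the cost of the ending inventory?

Nov 13, 347 sold [LIFO — newest first]: 286 @ $16 + 61 @ $15 = $5,491
Ending inventory: 321 @ $14 + 294 @ $15 = $8,904

Ending inventory = $8,904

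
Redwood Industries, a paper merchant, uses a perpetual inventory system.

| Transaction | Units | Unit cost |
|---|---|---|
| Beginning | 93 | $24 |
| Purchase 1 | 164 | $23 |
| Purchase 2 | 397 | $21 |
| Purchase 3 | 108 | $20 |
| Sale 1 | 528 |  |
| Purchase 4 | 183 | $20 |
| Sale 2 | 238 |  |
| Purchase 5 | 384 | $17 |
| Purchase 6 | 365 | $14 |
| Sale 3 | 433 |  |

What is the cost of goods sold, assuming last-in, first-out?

COGS = $22,217

Sale 1 (528) [LIFO — newest first]: 108 @ $20 + 397 @ $21 + 23 @ $23 = $11,026
Sale 2 (238) [LIFO — newest first]: 183 @ $20 + 55 @ $23 = $4,925
Sale 3 (433) [LIFO — newest first]: 365 @ $14 + 68 @ $17 = $6,266
Total COGS = $11,026 + $4,925 + $6,266 = $22,217
Ending inventory: 93 @ $24 + 86 @ $23 + 316 @ $17 = $9,582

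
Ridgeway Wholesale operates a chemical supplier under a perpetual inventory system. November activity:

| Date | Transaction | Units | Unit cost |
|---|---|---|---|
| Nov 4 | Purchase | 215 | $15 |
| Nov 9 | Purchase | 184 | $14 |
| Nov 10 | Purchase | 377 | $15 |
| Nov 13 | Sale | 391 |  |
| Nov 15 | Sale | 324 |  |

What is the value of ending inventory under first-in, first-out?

Nov 13, 391 sold [FIFO — oldest first]: 215 @ $15 + 176 @ $14 = $5,689
Nov 15, 324 sold [FIFO — oldest first]: 8 @ $14 + 316 @ $15 = $4,852
Total COGS = $5,689 + $4,852 = $10,541
Ending inventory: 61 @ $15 = $915

Ending inventory = $915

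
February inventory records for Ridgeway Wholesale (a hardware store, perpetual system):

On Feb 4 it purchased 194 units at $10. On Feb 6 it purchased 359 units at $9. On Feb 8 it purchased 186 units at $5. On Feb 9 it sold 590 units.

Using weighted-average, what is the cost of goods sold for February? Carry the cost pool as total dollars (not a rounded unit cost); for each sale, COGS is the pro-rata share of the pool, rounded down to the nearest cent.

After Feb 4: 194 on hand, pool $1,940.00 (≈ $10.0000 each)
After Feb 6: 553 on hand, pool $5,171.00 (≈ $9.3508 each)
After Feb 8: 739 on hand, pool $6,101.00 (≈ $8.2558 each)
Feb 9, sell 590: 590/739 × $6,101.00 → $4,870.89
Ending inventory (cost pool remaining) = $1,230.11
Check: goods available $6,101.00 = COGS $4,870.89 + ending $1,230.11

COGS = $4,870.89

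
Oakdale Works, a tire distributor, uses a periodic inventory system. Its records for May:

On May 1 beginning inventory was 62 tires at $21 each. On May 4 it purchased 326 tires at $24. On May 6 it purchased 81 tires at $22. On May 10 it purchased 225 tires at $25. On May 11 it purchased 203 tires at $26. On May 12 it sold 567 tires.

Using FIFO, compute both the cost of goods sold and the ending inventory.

May 12, 567 sold [FIFO — oldest first]: 62 @ $21 + 326 @ $24 + 81 @ $22 + 98 @ $25 = $13,358
Ending inventory: 127 @ $25 + 203 @ $26 = $8,453
Check: goods available $21,811 = COGS $13,358 + ending $8,453

COGS = $13,358; ending inventory = $8,453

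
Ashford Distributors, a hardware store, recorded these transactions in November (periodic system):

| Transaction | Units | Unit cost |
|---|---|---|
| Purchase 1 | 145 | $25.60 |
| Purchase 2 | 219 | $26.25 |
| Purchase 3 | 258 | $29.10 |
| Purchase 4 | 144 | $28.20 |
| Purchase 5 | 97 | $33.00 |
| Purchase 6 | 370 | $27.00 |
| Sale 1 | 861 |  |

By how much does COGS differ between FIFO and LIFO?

$362.45

FIFO COGS: 145 @ $25.60 + 219 @ $26.25 + 258 @ $29.10 + 144 @ $28.20 + 95 @ $33.00 = $24,164.35
LIFO COGS: 370 @ $27.00 + 97 @ $33.00 + 144 @ $28.20 + 250 @ $29.10 = $24,526.80
Difference = |$24,164.35 − $24,526.80| = $362.45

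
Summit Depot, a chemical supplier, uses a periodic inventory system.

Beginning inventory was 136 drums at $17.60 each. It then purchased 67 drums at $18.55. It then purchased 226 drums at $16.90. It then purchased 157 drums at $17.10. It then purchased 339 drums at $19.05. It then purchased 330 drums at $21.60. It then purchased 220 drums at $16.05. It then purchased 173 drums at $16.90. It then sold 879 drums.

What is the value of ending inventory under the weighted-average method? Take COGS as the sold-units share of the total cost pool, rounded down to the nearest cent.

Ending inventory = $14,083.34

Sale 1, sell 879: 879/1648 × $30,181.20 → $16,097.86
Ending inventory (cost pool remaining) = $14,083.34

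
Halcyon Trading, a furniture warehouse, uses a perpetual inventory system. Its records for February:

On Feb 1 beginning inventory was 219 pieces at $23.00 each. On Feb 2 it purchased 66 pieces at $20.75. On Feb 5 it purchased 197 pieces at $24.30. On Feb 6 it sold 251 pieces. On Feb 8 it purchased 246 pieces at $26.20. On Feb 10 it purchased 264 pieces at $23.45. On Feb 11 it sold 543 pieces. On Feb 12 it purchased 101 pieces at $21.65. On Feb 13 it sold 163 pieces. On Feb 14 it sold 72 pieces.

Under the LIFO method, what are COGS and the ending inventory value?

Feb 6, 251 sold [LIFO — newest first]: 197 @ $24.30 + 54 @ $20.75 = $5,907.60
Feb 11, 543 sold [LIFO — newest first]: 264 @ $23.45 + 246 @ $26.20 + 12 @ $20.75 + 21 @ $23.00 = $13,368.00
Feb 13, 163 sold [LIFO — newest first]: 101 @ $21.65 + 62 @ $23.00 = $3,612.65
Feb 14, 72 sold [LIFO — newest first]: 72 @ $23.00 = $1,656.00
Total COGS = $5,907.60 + $13,368.00 + $3,612.65 + $1,656.00 = $24,544.25
Ending inventory: 64 @ $23.00 = $1,472.00
Check: goods available $26,016.25 = COGS $24,544.25 + ending $1,472.00

COGS = $24,544.25; ending inventory = $1,472.00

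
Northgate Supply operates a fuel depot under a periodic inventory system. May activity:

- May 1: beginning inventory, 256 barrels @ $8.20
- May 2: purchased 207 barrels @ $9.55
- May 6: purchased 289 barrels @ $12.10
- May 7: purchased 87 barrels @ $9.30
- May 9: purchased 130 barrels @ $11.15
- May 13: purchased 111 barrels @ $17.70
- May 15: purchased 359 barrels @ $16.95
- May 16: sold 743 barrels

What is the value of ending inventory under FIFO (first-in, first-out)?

May 16, 743 sold [FIFO — oldest first]: 256 @ $8.20 + 207 @ $9.55 + 280 @ $12.10 = $7,464.05
Ending inventory: 9 @ $12.10 + 87 @ $9.30 + 130 @ $11.15 + 111 @ $17.70 + 359 @ $16.95 = $10,417.25

Ending inventory = $10,417.25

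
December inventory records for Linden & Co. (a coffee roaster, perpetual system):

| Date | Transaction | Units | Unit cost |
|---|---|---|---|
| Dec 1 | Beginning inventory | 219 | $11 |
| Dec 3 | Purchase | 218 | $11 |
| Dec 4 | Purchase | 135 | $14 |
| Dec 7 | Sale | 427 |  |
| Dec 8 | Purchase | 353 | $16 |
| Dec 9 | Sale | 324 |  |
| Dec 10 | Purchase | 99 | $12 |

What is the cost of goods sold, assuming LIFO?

Dec 7, 427 sold [LIFO — newest first]: 135 @ $14 + 218 @ $11 + 74 @ $11 = $5,102
Dec 9, 324 sold [LIFO — newest first]: 324 @ $16 = $5,184
Total COGS = $5,102 + $5,184 = $10,286
Ending inventory: 145 @ $11 + 29 @ $16 + 99 @ $12 = $3,247
Check: goods available $13,533 = COGS $10,286 + ending $3,247

COGS = $10,286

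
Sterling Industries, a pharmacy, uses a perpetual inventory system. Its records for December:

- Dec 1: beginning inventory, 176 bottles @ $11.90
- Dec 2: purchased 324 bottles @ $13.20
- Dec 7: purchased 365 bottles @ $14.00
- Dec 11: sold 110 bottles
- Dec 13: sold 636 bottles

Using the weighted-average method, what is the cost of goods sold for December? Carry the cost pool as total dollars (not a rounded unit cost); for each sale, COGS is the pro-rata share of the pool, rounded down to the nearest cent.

After Dec 1: 176 on hand, pool $2,094.40 (≈ $11.9000 each)
After Dec 2: 500 on hand, pool $6,371.20 (≈ $12.7424 each)
After Dec 7: 865 on hand, pool $11,481.20 (≈ $13.2731 each)
Dec 11, sell 110: 110/865 × $11,481.20 → $1,460.03
Dec 13, sell 636: 636/755 × $10,021.17 → $8,441.67
Total COGS = $1,460.03 + $8,441.67 = $9,901.70
Ending inventory (cost pool remaining) = $1,579.50

COGS = $9,901.70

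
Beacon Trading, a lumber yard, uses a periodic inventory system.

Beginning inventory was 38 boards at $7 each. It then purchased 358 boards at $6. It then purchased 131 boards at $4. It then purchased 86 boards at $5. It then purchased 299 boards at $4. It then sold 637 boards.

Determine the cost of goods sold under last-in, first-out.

Sale 1 (637) [LIFO — newest first]: 299 @ $4 + 86 @ $5 + 131 @ $4 + 121 @ $6 = $2,876
Ending inventory: 38 @ $7 + 237 @ $6 = $1,688

COGS = $2,876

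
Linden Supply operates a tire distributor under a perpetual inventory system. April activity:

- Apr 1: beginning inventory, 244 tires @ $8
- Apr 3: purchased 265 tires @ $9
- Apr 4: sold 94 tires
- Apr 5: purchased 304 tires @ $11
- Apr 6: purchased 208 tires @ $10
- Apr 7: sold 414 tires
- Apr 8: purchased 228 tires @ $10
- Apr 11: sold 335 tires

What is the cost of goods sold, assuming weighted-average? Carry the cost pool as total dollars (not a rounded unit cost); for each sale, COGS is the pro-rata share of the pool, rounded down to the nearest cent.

COGS = $8,074.97

After Apr 1: 244 on hand, pool $1,952.00 (≈ $8.0000 each)
After Apr 3: 509 on hand, pool $4,337.00 (≈ $8.5206 each)
Apr 4, sell 94: 94/509 × $4,337.00 → $800.93
After Apr 5: 719 on hand, pool $6,880.07 (≈ $9.5689 each)
After Apr 6: 927 on hand, pool $8,960.07 (≈ $9.6657 each)
Apr 7, sell 414: 414/927 × $8,960.07 → $4,001.58
After Apr 8: 741 on hand, pool $7,238.49 (≈ $9.7685 each)
Apr 11, sell 335: 335/741 × $7,238.49 → $3,272.46
Total COGS = $800.93 + $4,001.58 + $3,272.46 = $8,074.97
Ending inventory (cost pool remaining) = $3,966.03
Check: goods available $12,041.00 = COGS $8,074.97 + ending $3,966.03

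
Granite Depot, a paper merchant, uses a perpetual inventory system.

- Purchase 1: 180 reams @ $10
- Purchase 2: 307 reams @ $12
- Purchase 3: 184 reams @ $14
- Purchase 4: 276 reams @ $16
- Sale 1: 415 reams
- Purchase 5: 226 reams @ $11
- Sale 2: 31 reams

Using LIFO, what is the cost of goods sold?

Sale 1 (415) [LIFO — newest first]: 276 @ $16 + 139 @ $14 = $6,362
Sale 2 (31) [LIFO — newest first]: 31 @ $11 = $341
Total COGS = $6,362 + $341 = $6,703
Ending inventory: 180 @ $10 + 307 @ $12 + 45 @ $14 + 195 @ $11 = $8,259
Check: goods available $14,962 = COGS $6,703 + ending $8,259

COGS = $6,703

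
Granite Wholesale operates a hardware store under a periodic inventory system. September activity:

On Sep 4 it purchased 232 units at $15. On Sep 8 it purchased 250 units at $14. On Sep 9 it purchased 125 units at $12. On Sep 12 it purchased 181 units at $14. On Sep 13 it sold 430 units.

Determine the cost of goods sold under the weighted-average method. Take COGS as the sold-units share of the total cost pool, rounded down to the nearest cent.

Sep 13, sell 430: 430/788 × $11,014.00 → $6,010.17
Ending inventory (cost pool remaining) = $5,003.83

COGS = $6,010.17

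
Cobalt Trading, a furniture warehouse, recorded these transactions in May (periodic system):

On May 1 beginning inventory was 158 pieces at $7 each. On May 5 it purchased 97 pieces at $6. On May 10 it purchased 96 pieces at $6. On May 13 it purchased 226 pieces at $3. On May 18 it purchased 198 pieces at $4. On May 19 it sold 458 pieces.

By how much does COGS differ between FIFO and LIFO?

FIFO COGS: 158 @ $7 + 97 @ $6 + 96 @ $6 + 107 @ $3 = $2,585
LIFO COGS: 198 @ $4 + 226 @ $3 + 34 @ $6 = $1,674
Difference = |$2,585 − $1,674| = $911

$911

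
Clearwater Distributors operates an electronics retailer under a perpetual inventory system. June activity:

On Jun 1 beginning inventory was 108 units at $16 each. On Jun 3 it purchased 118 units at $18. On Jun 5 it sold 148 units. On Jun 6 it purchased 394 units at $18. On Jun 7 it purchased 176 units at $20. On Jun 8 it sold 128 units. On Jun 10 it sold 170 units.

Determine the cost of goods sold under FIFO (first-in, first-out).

Jun 5, 148 sold [FIFO — oldest first]: 108 @ $16 + 40 @ $18 = $2,448
Jun 8, 128 sold [FIFO — oldest first]: 78 @ $18 + 50 @ $18 = $2,304
Jun 10, 170 sold [FIFO — oldest first]: 170 @ $18 = $3,060
Total COGS = $2,448 + $2,304 + $3,060 = $7,812
Ending inventory: 174 @ $18 + 176 @ $20 = $6,652
Check: goods available $14,464 = COGS $7,812 + ending $6,652

COGS = $7,812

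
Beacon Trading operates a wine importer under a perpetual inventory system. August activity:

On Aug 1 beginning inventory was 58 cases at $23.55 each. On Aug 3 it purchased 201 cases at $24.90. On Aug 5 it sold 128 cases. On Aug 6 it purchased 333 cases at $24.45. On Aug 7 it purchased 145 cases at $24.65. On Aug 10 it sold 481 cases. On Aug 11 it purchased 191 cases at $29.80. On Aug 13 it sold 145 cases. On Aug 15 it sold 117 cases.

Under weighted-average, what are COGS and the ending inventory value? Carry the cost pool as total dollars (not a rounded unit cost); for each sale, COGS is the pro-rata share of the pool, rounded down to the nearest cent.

After Aug 1: 58 on hand, pool $1,365.90 (≈ $23.5500 each)
After Aug 3: 259 on hand, pool $6,370.80 (≈ $24.5977 each)
Aug 5, sell 128: 128/259 × $6,370.80 → $3,148.50
After Aug 6: 464 on hand, pool $11,364.15 (≈ $24.4917 each)
After Aug 7: 609 on hand, pool $14,938.40 (≈ $24.5294 each)
Aug 10, sell 481: 481/609 × $14,938.40 → $11,798.63
After Aug 11: 319 on hand, pool $8,831.57 (≈ $27.6852 each)
Aug 13, sell 145: 145/319 × $8,831.57 → $4,014.35
Aug 15, sell 117: 117/174 × $4,817.22 → $3,239.16
Total COGS = $3,148.50 + $11,798.63 + $4,014.35 + $3,239.16 = $22,200.64
Ending inventory (cost pool remaining) = $1,578.06

COGS = $22,200.64; ending inventory = $1,578.06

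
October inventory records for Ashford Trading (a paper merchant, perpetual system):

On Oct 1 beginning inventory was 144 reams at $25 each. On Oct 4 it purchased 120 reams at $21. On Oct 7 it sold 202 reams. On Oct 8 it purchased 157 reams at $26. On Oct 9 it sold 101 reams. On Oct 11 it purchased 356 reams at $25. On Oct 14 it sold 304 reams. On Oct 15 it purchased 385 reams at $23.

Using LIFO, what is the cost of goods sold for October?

COGS = $14,796

Oct 7, 202 sold [LIFO — newest first]: 120 @ $21 + 82 @ $25 = $4,570
Oct 9, 101 sold [LIFO — newest first]: 101 @ $26 = $2,626
Oct 14, 304 sold [LIFO — newest first]: 304 @ $25 = $7,600
Total COGS = $4,570 + $2,626 + $7,600 = $14,796
Ending inventory: 62 @ $25 + 56 @ $26 + 52 @ $25 + 385 @ $23 = $13,161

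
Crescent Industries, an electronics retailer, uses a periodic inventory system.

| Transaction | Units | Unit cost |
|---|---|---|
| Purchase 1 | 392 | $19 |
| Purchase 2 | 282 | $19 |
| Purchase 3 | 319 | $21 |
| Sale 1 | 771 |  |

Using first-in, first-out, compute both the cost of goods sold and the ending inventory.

COGS = $14,843; ending inventory = $4,662

Sale 1 (771) [FIFO — oldest first]: 392 @ $19 + 282 @ $19 + 97 @ $21 = $14,843
Ending inventory: 222 @ $21 = $4,662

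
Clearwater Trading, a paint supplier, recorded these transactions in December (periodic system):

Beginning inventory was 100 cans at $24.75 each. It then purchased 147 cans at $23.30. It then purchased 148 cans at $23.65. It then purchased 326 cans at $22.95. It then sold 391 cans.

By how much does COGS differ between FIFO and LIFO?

$286.75

FIFO COGS: 100 @ $24.75 + 147 @ $23.30 + 144 @ $23.65 = $9,305.70
LIFO COGS: 326 @ $22.95 + 65 @ $23.65 = $9,018.95
Difference = |$9,305.70 − $9,018.95| = $286.75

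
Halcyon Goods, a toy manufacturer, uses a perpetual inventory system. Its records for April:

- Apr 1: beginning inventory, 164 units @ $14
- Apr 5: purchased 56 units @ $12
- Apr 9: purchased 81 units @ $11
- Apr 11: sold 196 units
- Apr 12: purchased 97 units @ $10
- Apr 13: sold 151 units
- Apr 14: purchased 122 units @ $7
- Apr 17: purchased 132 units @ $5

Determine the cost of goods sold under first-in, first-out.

COGS = $4,319

Apr 11, 196 sold [FIFO — oldest first]: 164 @ $14 + 32 @ $12 = $2,680
Apr 13, 151 sold [FIFO — oldest first]: 24 @ $12 + 81 @ $11 + 46 @ $10 = $1,639
Total COGS = $2,680 + $1,639 = $4,319
Ending inventory: 51 @ $10 + 122 @ $7 + 132 @ $5 = $2,024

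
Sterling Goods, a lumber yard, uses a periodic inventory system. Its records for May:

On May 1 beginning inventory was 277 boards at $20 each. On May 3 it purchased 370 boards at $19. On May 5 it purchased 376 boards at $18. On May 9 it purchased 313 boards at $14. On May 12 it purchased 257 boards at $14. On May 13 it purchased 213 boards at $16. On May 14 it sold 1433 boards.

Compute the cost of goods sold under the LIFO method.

May 14, 1433 sold [LIFO — newest first]: 213 @ $16 + 257 @ $14 + 313 @ $14 + 376 @ $18 + 274 @ $19 = $23,362
Ending inventory: 277 @ $20 + 96 @ $19 = $7,364

COGS = $23,362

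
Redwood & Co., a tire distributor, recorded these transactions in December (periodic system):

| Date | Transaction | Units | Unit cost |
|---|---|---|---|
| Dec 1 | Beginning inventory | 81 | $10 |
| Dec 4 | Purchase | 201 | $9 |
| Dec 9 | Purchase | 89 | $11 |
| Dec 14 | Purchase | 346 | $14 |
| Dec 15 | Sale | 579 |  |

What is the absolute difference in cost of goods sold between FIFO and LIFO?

$609

FIFO COGS: 81 @ $10 + 201 @ $9 + 89 @ $11 + 208 @ $14 = $6,510
LIFO COGS: 346 @ $14 + 89 @ $11 + 144 @ $9 = $7,119
Difference = |$6,510 − $7,119| = $609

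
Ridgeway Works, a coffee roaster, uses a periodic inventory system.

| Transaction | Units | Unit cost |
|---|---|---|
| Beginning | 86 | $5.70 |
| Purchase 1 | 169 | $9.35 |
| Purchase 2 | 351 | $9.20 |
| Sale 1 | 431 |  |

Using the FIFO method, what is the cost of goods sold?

COGS = $3,689.55

Sale 1 (431) [FIFO — oldest first]: 86 @ $5.70 + 169 @ $9.35 + 176 @ $9.20 = $3,689.55
Ending inventory: 175 @ $9.20 = $1,610.00
Check: goods available $5,299.55 = COGS $3,689.55 + ending $1,610.00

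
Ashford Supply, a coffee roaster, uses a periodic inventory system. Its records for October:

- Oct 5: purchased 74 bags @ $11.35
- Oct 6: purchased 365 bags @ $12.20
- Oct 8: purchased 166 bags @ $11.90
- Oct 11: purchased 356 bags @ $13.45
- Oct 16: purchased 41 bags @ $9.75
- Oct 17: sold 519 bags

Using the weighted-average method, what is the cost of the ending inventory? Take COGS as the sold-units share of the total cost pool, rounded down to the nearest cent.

Oct 17, sell 519: 519/1002 × $12,456.25 → $6,451.88
Ending inventory (cost pool remaining) = $6,004.37

Ending inventory = $6,004.37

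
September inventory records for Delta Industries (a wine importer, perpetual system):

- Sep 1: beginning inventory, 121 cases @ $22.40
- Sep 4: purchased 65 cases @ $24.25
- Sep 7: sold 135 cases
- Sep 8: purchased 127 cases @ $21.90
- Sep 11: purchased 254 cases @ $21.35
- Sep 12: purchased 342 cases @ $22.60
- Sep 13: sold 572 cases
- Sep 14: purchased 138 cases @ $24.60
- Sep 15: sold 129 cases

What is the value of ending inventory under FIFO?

Sep 7, 135 sold [FIFO — oldest first]: 121 @ $22.40 + 14 @ $24.25 = $3,049.90
Sep 13, 572 sold [FIFO — oldest first]: 51 @ $24.25 + 127 @ $21.90 + 254 @ $21.35 + 140 @ $22.60 = $12,604.95
Sep 15, 129 sold [FIFO — oldest first]: 129 @ $22.60 = $2,915.40
Total COGS = $3,049.90 + $12,604.95 + $2,915.40 = $18,570.25
Ending inventory: 73 @ $22.60 + 138 @ $24.60 = $5,044.60
Check: goods available $23,614.85 = COGS $18,570.25 + ending $5,044.60

Ending inventory = $5,044.60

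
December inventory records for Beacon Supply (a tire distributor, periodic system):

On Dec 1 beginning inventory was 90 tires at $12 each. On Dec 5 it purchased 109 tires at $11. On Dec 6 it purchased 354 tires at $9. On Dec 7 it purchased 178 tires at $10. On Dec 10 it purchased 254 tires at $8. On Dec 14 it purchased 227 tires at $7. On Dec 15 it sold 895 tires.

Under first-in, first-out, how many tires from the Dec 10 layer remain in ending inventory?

90

Dec 15, 895 sold [FIFO — oldest first]: 90 @ $12 + 109 @ $11 + 354 @ $9 + 178 @ $10 + 164 @ $8 = $8,557
Ending inventory: 90 @ $8 + 227 @ $7 = $2,309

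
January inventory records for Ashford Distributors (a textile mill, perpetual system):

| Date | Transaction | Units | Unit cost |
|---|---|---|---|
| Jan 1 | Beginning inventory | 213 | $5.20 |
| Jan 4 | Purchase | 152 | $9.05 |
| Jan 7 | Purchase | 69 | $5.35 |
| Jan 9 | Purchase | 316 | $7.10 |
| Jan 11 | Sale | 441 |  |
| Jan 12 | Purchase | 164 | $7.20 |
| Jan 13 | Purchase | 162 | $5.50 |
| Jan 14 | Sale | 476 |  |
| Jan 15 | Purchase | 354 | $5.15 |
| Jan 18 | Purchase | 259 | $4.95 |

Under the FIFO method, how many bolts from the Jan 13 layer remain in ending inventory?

Jan 11, 441 sold [FIFO — oldest first]: 213 @ $5.20 + 152 @ $9.05 + 69 @ $5.35 + 7 @ $7.10 = $2,902.05
Jan 14, 476 sold [FIFO — oldest first]: 309 @ $7.10 + 164 @ $7.20 + 3 @ $5.50 = $3,391.20
Total COGS = $2,902.05 + $3,391.20 = $6,293.25
Ending inventory: 159 @ $5.50 + 354 @ $5.15 + 259 @ $4.95 = $3,979.65

159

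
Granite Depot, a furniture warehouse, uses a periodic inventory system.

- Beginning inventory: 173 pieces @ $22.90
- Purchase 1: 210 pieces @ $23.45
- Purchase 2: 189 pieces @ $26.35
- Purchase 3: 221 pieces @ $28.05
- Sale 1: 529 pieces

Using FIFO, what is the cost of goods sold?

Sale 1 (529) [FIFO — oldest first]: 173 @ $22.90 + 210 @ $23.45 + 146 @ $26.35 = $12,733.30
Ending inventory: 43 @ $26.35 + 221 @ $28.05 = $7,332.10

COGS = $12,733.30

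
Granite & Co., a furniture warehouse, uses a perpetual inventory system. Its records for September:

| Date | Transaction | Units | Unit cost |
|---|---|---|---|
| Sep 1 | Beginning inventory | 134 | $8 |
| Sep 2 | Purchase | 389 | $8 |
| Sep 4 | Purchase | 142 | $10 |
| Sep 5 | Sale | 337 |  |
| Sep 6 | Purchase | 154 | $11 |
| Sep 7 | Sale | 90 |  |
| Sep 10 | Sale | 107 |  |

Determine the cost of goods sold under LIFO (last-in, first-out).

Sep 5, 337 sold [LIFO — newest first]: 142 @ $10 + 195 @ $8 = $2,980
Sep 7, 90 sold [LIFO — newest first]: 90 @ $11 = $990
Sep 10, 107 sold [LIFO — newest first]: 64 @ $11 + 43 @ $8 = $1,048
Total COGS = $2,980 + $990 + $1,048 = $5,018
Ending inventory: 134 @ $8 + 151 @ $8 = $2,280
Check: goods available $7,298 = COGS $5,018 + ending $2,280

COGS = $5,018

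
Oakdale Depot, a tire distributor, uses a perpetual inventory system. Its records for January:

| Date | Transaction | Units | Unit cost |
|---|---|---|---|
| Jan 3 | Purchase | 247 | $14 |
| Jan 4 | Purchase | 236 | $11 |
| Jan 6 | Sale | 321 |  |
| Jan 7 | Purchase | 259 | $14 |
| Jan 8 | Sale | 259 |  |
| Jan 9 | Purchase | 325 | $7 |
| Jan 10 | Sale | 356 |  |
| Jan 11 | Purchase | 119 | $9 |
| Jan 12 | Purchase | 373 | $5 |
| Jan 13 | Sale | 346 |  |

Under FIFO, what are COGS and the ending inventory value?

Jan 6, 321 sold [FIFO — oldest first]: 247 @ $14 + 74 @ $11 = $4,272
Jan 8, 259 sold [FIFO — oldest first]: 162 @ $11 + 97 @ $14 = $3,140
Jan 10, 356 sold [FIFO — oldest first]: 162 @ $14 + 194 @ $7 = $3,626
Jan 13, 346 sold [FIFO — oldest first]: 131 @ $7 + 119 @ $9 + 96 @ $5 = $2,468
Total COGS = $4,272 + $3,140 + $3,626 + $2,468 = $13,506
Ending inventory: 277 @ $5 = $1,385

COGS = $13,506; ending inventory = $1,385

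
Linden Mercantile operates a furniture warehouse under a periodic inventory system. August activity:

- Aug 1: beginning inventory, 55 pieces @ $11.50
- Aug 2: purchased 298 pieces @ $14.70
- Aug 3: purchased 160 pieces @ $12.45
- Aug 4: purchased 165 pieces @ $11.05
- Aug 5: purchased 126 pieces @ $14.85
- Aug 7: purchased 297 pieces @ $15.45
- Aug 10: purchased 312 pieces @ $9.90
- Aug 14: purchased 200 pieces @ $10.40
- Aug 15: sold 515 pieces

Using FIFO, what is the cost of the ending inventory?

Ending inventory = $13,429.70

Aug 15, 515 sold [FIFO — oldest first]: 55 @ $11.50 + 298 @ $14.70 + 160 @ $12.45 + 2 @ $11.05 = $7,027.20
Ending inventory: 163 @ $11.05 + 126 @ $14.85 + 297 @ $15.45 + 312 @ $9.90 + 200 @ $10.40 = $13,429.70
Check: goods available $20,456.90 = COGS $7,027.20 + ending $13,429.70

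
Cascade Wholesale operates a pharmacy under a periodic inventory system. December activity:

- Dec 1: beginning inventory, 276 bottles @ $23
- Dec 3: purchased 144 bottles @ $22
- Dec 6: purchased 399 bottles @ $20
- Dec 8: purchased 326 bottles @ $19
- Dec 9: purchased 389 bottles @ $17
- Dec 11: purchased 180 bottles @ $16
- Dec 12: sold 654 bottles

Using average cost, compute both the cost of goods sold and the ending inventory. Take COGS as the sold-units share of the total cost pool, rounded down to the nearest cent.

COGS = $12,661.42; ending inventory = $20,521.58

Dec 12, sell 654: 654/1714 × $33,183.00 → $12,661.42
Ending inventory (cost pool remaining) = $20,521.58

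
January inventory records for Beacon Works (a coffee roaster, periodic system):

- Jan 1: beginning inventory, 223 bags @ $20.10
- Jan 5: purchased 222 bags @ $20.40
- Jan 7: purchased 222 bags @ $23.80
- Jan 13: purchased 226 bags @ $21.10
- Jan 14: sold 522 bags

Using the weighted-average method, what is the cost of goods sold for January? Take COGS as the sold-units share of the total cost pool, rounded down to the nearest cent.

COGS = $11,143.38

Jan 14, sell 522: 522/893 × $19,063.30 → $11,143.38
Ending inventory (cost pool remaining) = $7,919.92
Check: goods available $19,063.30 = COGS $11,143.38 + ending $7,919.92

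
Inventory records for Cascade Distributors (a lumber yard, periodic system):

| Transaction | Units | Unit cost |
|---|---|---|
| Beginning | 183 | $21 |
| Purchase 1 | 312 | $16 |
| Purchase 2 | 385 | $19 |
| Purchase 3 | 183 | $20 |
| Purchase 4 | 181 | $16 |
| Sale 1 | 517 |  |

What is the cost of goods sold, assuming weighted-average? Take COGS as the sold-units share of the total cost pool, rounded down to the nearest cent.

Sale 1, sell 517: 517/1244 × $22,706.00 → $9,436.49
Ending inventory (cost pool remaining) = $13,269.51
Check: goods available $22,706.00 = COGS $9,436.49 + ending $13,269.51

COGS = $9,436.49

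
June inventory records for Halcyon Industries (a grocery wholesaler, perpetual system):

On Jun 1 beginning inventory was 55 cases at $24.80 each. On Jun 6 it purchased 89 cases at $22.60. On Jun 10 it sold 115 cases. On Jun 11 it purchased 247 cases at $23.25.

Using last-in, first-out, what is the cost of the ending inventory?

Ending inventory = $6,461.95

Jun 10, 115 sold [LIFO — newest first]: 89 @ $22.60 + 26 @ $24.80 = $2,656.20
Ending inventory: 29 @ $24.80 + 247 @ $23.25 = $6,461.95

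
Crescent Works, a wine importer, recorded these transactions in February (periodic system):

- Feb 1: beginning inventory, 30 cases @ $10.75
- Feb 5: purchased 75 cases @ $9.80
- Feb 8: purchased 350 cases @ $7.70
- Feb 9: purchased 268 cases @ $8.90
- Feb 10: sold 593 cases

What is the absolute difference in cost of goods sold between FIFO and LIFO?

$93.00

FIFO COGS: 30 @ $10.75 + 75 @ $9.80 + 350 @ $7.70 + 138 @ $8.90 = $4,980.70
LIFO COGS: 268 @ $8.90 + 325 @ $7.70 = $4,887.70
Difference = |$4,980.70 − $4,887.70| = $93.00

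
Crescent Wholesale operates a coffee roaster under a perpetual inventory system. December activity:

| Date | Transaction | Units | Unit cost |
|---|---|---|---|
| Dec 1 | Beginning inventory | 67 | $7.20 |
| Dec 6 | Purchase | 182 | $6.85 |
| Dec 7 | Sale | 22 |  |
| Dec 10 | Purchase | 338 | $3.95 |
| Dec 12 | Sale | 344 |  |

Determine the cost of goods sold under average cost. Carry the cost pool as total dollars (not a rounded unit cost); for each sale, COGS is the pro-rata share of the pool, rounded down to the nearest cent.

COGS = $1,925.39

After Dec 1: 67 on hand, pool $482.40 (≈ $7.2000 each)
After Dec 6: 249 on hand, pool $1,729.10 (≈ $6.9442 each)
Dec 7, sell 22: 22/249 × $1,729.10 → $152.77
After Dec 10: 565 on hand, pool $2,911.43 (≈ $5.1530 each)
Dec 12, sell 344: 344/565 × $2,911.43 → $1,772.62
Total COGS = $152.77 + $1,772.62 = $1,925.39
Ending inventory (cost pool remaining) = $1,138.81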